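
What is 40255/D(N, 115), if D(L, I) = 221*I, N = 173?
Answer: 8051/5083 ≈ 1.5839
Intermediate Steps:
40255/D(N, 115) = 40255/((221*115)) = 40255/25415 = 40255*(1/25415) = 8051/5083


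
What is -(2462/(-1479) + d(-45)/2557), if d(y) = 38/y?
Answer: 94448744/56727045 ≈ 1.6650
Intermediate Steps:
-(2462/(-1479) + d(-45)/2557) = -(2462/(-1479) + (38/(-45))/2557) = -(2462*(-1/1479) + (38*(-1/45))*(1/2557)) = -(-2462/1479 - 38/45*1/2557) = -(-2462/1479 - 38/115065) = -1*(-94448744/56727045) = 94448744/56727045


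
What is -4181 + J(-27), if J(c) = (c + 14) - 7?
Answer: -4201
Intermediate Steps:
J(c) = 7 + c (J(c) = (14 + c) - 7 = 7 + c)
-4181 + J(-27) = -4181 + (7 - 27) = -4181 - 20 = -4201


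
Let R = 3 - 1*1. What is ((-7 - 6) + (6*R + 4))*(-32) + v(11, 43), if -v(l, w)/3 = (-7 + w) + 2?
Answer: -210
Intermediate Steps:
v(l, w) = 15 - 3*w (v(l, w) = -3*((-7 + w) + 2) = -3*(-5 + w) = 15 - 3*w)
R = 2 (R = 3 - 1 = 2)
((-7 - 6) + (6*R + 4))*(-32) + v(11, 43) = ((-7 - 6) + (6*2 + 4))*(-32) + (15 - 3*43) = (-13 + (12 + 4))*(-32) + (15 - 129) = (-13 + 16)*(-32) - 114 = 3*(-32) - 114 = -96 - 114 = -210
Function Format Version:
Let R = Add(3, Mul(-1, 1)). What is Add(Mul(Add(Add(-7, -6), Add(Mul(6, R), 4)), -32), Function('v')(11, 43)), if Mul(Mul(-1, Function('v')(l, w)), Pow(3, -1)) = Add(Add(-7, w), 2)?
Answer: -210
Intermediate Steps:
Function('v')(l, w) = Add(15, Mul(-3, w)) (Function('v')(l, w) = Mul(-3, Add(Add(-7, w), 2)) = Mul(-3, Add(-5, w)) = Add(15, Mul(-3, w)))
R = 2 (R = Add(3, -1) = 2)
Add(Mul(Add(Add(-7, -6), Add(Mul(6, R), 4)), -32), Function('v')(11, 43)) = Add(Mul(Add(Add(-7, -6), Add(Mul(6, 2), 4)), -32), Add(15, Mul(-3, 43))) = Add(Mul(Add(-13, Add(12, 4)), -32), Add(15, -129)) = Add(Mul(Add(-13, 16), -32), -114) = Add(Mul(3, -32), -114) = Add(-96, -114) = -210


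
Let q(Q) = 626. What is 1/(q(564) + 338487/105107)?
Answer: 105107/66135469 ≈ 0.0015893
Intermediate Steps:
1/(q(564) + 338487/105107) = 1/(626 + 338487/105107) = 1/(66135469/105107) = 105107/66135469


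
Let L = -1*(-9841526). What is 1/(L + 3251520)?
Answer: 1/13093046 ≈ 7.6376e-8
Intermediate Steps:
L = 9841526
1/(L + 3251520) = 1/(9841526 + 3251520) = 1/13093046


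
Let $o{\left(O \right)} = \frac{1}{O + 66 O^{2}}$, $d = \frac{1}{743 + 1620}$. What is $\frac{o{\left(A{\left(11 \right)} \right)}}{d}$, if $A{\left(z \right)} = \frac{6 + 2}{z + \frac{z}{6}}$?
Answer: $\frac{1273657}{14160} \approx 89.948$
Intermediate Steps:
$A{\left(z \right)} = \frac{48}{7 z}$ ($A{\left(z \right)} = \frac{8}{z + z \frac{1}{6}} = \frac{8}{z + \frac{z}{6}} = \frac{8}{\frac{7}{6} z} = 8 \frac{6}{7 z} = \frac{48}{7 z}$)
$d = \frac{1}{2363} \approx 0.00042319$
$\frac{o{\left(A{\left(11 \right)} \right)}}{d} = \frac{1}{\frac{48}{7 \cdot 11} \left(1 + 66 \frac{48}{7 \cdot 11}\right)} \frac{1}{\frac{1}{2363}} = \frac{1}{\frac{48}{7} \cdot \frac{1}{11} \left(1 + 66 \cdot \frac{48}{7} \cdot \frac{1}{11}\right)} 2363 = \frac{1}{\frac{48}{77} \left(1 + 66 \cdot \frac{48}{77}\right)} 2363 = \frac{77}{48 \left(1 + \frac{288}{7}\right)} 2363 = \frac{77}{48 \cdot \frac{295}{7}} \cdot 2363 = \frac{77}{48} \cdot \frac{7}{295} \cdot 2363 = \frac{539}{14160} \cdot 2363 = \frac{1273657}{14160}$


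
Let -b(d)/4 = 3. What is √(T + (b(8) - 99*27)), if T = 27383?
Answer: √24698 ≈ 157.16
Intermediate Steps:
b(d) = -12 (b(d) = -4*3 = -12)
√(T + (b(8) - 99*27)) = √(27383 + (-12 - 99*27)) = √(27383 + (-12 - 2673)) = √(27383 - 2685) = √24698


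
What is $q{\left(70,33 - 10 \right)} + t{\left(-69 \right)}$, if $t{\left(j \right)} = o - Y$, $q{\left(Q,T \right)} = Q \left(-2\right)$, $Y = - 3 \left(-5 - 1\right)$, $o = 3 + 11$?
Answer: $-144$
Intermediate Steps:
$o = 14$
$Y = 18$ ($Y = \left(-3\right) \left(-6\right) = 18$)
$q{\left(Q,T \right)} = - 2 Q$
$t{\left(j \right)} = -4$ ($t{\left(j \right)} = 14 - 18 = -4$)
$q{\left(70,33 - 10 \right)} + t{\left(-69 \right)} = \left(-2\right) 70 - 4 = -140 - 4 = -144$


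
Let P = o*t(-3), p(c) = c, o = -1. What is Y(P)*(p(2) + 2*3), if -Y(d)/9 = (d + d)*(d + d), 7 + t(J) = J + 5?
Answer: -7200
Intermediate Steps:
t(J) = -2 + J (t(J) = -7 + (J + 5) = -7 + (5 + J) = -2 + J)
P = 5 (P = -(-2 - 3) = -1*(-5) = 5)
Y(d) = -36*d² (Y(d) = -9*(d + d)*(d + d) = -9*2*d*2*d = -36*d²)
Y(P)*(p(2) + 2*3) = (-36*5²)*(2 + 2*3) = (-36*25)*(2 + 6) = -900*8 = -7200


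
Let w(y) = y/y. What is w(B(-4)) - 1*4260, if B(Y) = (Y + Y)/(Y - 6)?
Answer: -4259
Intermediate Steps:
B(Y) = 2*Y/(-6 + Y) (B(Y) = (2*Y)/(-6 + Y) = 2*Y/(-6 + Y))
w(y) = 1
w(B(-4)) - 1*4260 = 1 - 1*4260 = 1 - 4260 = -4259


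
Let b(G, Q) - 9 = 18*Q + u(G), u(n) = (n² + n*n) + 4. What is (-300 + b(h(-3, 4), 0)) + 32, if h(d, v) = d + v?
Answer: -253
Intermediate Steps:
u(n) = 4 + 2*n² (u(n) = (n² + n²) + 4 = 2*n² + 4 = 4 + 2*n²)
b(G, Q) = 13 + 2*G² + 18*Q (b(G, Q) = 9 + (18*Q + (4 + 2*G²)) = 9 + (4 + 2*G² + 18*Q) = 13 + 2*G² + 18*Q)
(-300 + b(h(-3, 4), 0)) + 32 = (-300 + (13 + 2*(-3 + 4)² + 18*0)) + 32 = (-300 + (13 + 2*1² + 0)) + 32 = (-300 + (13 + 2*1 + 0)) + 32 = (-300 + (13 + 2 + 0)) + 32 = (-300 + 15) + 32 = -285 + 32 = -253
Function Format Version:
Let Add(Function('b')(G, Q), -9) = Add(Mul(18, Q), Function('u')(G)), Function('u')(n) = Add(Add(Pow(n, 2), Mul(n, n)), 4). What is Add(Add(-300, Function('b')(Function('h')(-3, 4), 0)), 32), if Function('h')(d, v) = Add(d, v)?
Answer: -253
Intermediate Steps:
Function('u')(n) = Add(4, Mul(2, Pow(n, 2))) (Function('u')(n) = Add(Add(Pow(n, 2), Pow(n, 2)), 4) = Add(Mul(2, Pow(n, 2)), 4) = Add(4, Mul(2, Pow(n, 2))))
Function('b')(G, Q) = Add(13, Mul(2, Pow(G, 2)), Mul(18, Q)) (Function('b')(G, Q) = Add(9, Add(Mul(18, Q), Add(4, Mul(2, Pow(G, 2))))) = Add(9, Add(4, Mul(2, Pow(G, 2)), Mul(18, Q))) = Add(13, Mul(2, Pow(G, 2)), Mul(18, Q)))
Add(Add(-300, Function('b')(Function('h')(-3, 4), 0)), 32) = Add(Add(-300, Add(13, Mul(2, Pow(Add(-3, 4), 2)), Mul(18, 0))), 32) = Add(Add(-300, Add(13, Mul(2, Pow(1, 2)), 0)), 32) = Add(Add(-300, Add(13, Mul(2, 1), 0)), 32) = Add(Add(-300, Add(13, 2, 0)), 32) = Add(Add(-300, 15), 32) = Add(-285, 32) = -253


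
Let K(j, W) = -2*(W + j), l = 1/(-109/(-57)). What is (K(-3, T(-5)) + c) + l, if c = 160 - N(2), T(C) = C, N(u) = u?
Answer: 19023/109 ≈ 174.52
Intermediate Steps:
l = 57/109 (l = 1/(-109*(-1/57)) = 1/(109/57) = 57/109 ≈ 0.52294)
K(j, W) = -2*W - 2*j
c = 158 (c = 160 - 1*2 = 160 - 2 = 158)
(K(-3, T(-5)) + c) + l = ((-2*(-5) - 2*(-3)) + 158) + 57/109 = ((10 + 6) + 158) + 57/109 = (16 + 158) + 57/109 = 174 + 57/109 = 19023/109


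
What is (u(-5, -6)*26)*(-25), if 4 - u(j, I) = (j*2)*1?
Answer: -9100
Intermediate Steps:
u(j, I) = 4 - 2*j (u(j, I) = 4 - j*2 = 4 - 2*j)
(u(-5, -6)*26)*(-25) = ((4 - 2*(-5))*26)*(-25) = ((4 + 10)*26)*(-25) = (14*26)*(-25) = 364*(-25) = -9100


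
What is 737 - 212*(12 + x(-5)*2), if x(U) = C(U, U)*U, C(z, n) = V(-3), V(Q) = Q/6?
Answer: -2867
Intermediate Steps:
V(Q) = Q/6 (V(Q) = Q*(1/6) = Q/6)
C(z, n) = -1/2 (C(z, n) = (1/6)*(-3) = -1/2)
x(U) = -U/2
737 - 212*(12 + x(-5)*2) = 737 - 212*(12 - 1/2*(-5)*2) = 737 - 212*(12 + (5/2)*2) = 737 - 212*(12 + 5) = 737 - 212*17 = 737 - 3604 = -2867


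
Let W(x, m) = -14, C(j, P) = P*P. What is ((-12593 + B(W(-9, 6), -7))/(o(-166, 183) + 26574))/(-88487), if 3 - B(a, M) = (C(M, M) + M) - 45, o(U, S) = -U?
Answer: 12587/2366142380 ≈ 5.3196e-6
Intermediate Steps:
C(j, P) = P²
B(a, M) = 48 - M - M² (B(a, M) = 3 - ((M² + M) - 45) = 3 - ((M + M²) - 45) = 3 - (-45 + M + M²) = 3 + (45 - M - M²) = 48 - M - M²)
((-12593 + B(W(-9, 6), -7))/(o(-166, 183) + 26574))/(-88487) = ((-12593 + (48 - 1*(-7) - 1*(-7)²))/(-1*(-166) + 26574))/(-88487) = ((-12593 + (48 + 7 - 1*49))/(166 + 26574))*(-1/88487) = ((-12593 + (48 + 7 - 49))/26740)*(-1/88487) = ((-12593 + 6)*(1/26740))*(-1/88487) = -12587*1/26740*(-1/88487) = -12587/26740*(-1/88487) = 12587/2366142380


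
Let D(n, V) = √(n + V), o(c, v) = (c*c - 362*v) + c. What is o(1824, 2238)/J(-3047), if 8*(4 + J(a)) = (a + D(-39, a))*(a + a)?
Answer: 93534307977168/86224890730223 + 30697233072*I*√3086/86224890730223 ≈ 1.0848 + 0.019777*I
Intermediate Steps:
o(c, v) = c + c² - 362*v (o(c, v) = (c² - 362*v) + c = c + c² - 362*v)
D(n, V) = √(V + n)
J(a) = -4 + a*(a + √(-39 + a))/4 (J(a) = -4 + ((a + √(a - 39))*(a + a))/8 = -4 + ((a + √(-39 + a))*(2*a))/8 = -4 + (2*a*(a + √(-39 + a)))/8 = -4 + a*(a + √(-39 + a))/4)
o(1824, 2238)/J(-3047) = (1824 + 1824² - 362*2238)/(-4 + (¼)*(-3047)² + (¼)*(-3047)*√(-39 - 3047)) = (1824 + 3326976 - 810156)/(-4 + (¼)*9284209 + (¼)*(-3047)*√(-3086)) = 2518644/(-4 + 9284209/4 + (¼)*(-3047)*(I*√3086)) = 2518644/(-4 + 9284209/4 - 3047*I*√3086/4) = 2518644/(9284193/4 - 3047*I*√3086/4)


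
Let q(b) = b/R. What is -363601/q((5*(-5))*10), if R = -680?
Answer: -24724868/25 ≈ -9.8900e+5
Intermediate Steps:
q(b) = -b/680 (q(b) = b/(-680) = b*(-1/680) = -b/680)
-363601/q((5*(-5))*10) = -363601/((-5*(-5)*10/680)) = -363601/((-(-5)*10/136)) = -363601/((-1/680*(-250))) = -363601/25/68 = -363601*68/25 = -24724868/25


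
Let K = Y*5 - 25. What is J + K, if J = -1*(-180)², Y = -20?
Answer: -32525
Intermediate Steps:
J = -32400 (J = -1*32400 = -32400)
K = -125 (K = -20*5 - 25 = -100 - 25 = -125)
J + K = -32400 - 125 = -32525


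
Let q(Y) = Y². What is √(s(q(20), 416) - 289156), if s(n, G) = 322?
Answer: 23*I*√546 ≈ 537.43*I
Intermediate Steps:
√(s(q(20), 416) - 289156) = √(322 - 289156) = √(-288834) = 23*I*√546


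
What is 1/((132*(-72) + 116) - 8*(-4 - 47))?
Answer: -1/8980 ≈ -0.00011136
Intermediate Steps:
1/((132*(-72) + 116) - 8*(-4 - 47)) = 1/((-9504 + 116) - 8*(-51)) = 1/(-9388 + 408) = 1/(-8980) = -1/8980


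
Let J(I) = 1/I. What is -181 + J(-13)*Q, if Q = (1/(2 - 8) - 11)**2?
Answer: -89197/468 ≈ -190.59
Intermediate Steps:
Q = 4489/36 (Q = (1/(-6) - 11)**2 = (-1/6 - 11)**2 = (-67/6)**2 = 4489/36 ≈ 124.69)
-181 + J(-13)*Q = -181 + (4489/36)/(-13) = -181 - 1/13*4489/36 = -181 - 4489/468 = -89197/468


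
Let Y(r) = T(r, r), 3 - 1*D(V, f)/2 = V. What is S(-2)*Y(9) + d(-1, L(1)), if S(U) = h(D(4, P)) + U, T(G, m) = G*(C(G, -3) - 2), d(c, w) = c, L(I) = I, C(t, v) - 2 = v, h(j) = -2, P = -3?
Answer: 107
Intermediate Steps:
D(V, f) = 6 - 2*V
C(t, v) = 2 + v
T(G, m) = -3*G (T(G, m) = G*((2 - 3) - 2) = G*(-1 - 2) = G*(-3) = -3*G)
Y(r) = -3*r
S(U) = -2 + U
S(-2)*Y(9) + d(-1, L(1)) = (-2 - 2)*(-3*9) - 1 = -4*(-27) - 1 = 108 - 1 = 107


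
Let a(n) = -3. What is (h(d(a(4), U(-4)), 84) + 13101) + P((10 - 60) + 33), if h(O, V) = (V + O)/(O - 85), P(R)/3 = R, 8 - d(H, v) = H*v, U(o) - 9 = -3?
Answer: 769840/59 ≈ 13048.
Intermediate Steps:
U(o) = 6 (U(o) = 9 - 3 = 6)
d(H, v) = 8 - H*v
P(R) = 3*R
h(O, V) = (O + V)/(-85 + O)
(h(d(a(4), U(-4)), 84) + 13101) + P((10 - 60) + 33) = (((8 - 1*(-3)*6) + 84)/(-85 + (8 - 1*(-3)*6)) + 13101) + 3*((10 - 60) + 33) = (((8 + 18) + 84)/(-85 + (8 + 18)) + 13101) + 3*(-50 + 33) = ((26 + 84)/(-85 + 26) + 13101) + 3*(-17) = (110/(-59) + 13101) - 51 = (-1/59*110 + 13101) - 51 = (-110/59 + 13101) - 51 = 772849/59 - 51 = 769840/59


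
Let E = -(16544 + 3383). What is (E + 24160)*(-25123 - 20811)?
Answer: -194438622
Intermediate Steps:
E = -19927 (E = -1*19927 = -19927)
(E + 24160)*(-25123 - 20811) = (-19927 + 24160)*(-25123 - 20811) = 4233*(-45934) = -194438622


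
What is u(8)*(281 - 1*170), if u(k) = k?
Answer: 888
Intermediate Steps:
u(8)*(281 - 1*170) = 8*(281 - 1*170) = 8*(281 - 170) = 8*111 = 888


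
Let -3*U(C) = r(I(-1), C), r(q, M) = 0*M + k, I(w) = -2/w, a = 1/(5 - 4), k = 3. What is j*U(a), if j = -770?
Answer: 770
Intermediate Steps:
a = 1 (a = 1/1 = 1)
r(q, M) = 3 (r(q, M) = 0*M + 3 = 0 + 3 = 3)
U(C) = -1 (U(C) = -⅓*3 = -1)
j*U(a) = -770*(-1) = 770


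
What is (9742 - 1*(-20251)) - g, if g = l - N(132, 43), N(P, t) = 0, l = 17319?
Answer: 12674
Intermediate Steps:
g = 17319 (g = 17319 - 1*0 = 17319 + 0 = 17319)
(9742 - 1*(-20251)) - g = (9742 - 1*(-20251)) - 1*17319 = (9742 + 20251) - 17319 = 29993 - 17319 = 12674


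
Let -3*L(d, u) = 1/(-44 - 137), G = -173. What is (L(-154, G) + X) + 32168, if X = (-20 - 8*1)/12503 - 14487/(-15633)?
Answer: 379359046347274/11792717073 ≈ 32169.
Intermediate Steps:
L(d, u) = 1/543 (L(d, u) = -1/(3*(-44 - 137)) = -⅓/(-181) = -⅓*(-1/181) = 1/543)
X = 60231079/65153133 (X = (-20 - 8)*(1/12503) - 14487*(-1/15633) = -28*1/12503 + 4829/5211 = -28/12503 + 4829/5211 = 60231079/65153133 ≈ 0.92445)
(L(-154, G) + X) + 32168 = (1/543 + 60231079/65153133) + 32168 = 10923543010/11792717073 + 32168 = 379359046347274/11792717073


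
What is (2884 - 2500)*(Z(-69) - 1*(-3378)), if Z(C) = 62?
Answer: 1320960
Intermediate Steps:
(2884 - 2500)*(Z(-69) - 1*(-3378)) = (2884 - 2500)*(62 - 1*(-3378)) = 384*(62 + 3378) = 384*3440 = 1320960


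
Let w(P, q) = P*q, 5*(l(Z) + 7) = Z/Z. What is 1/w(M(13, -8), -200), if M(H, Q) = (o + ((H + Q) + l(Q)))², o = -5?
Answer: -1/9248 ≈ -0.00010813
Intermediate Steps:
l(Z) = -34/5 (l(Z) = -7 + (Z/Z)/5 = -7 + (⅕)*1 = -7 + ⅕ = -34/5)
M(H, Q) = (-59/5 + H + Q)² (M(H, Q) = (-5 + ((H + Q) - 34/5))² = (-5 + (-34/5 + H + Q))² = (-59/5 + H + Q)²)
1/w(M(13, -8), -200) = 1/(((-59 + 5*13 + 5*(-8))²/25)*(-200)) = 1/(((-59 + 65 - 40)²/25)*(-200)) = 1/(((1/25)*(-34)²)*(-200)) = 1/(((1/25)*1156)*(-200)) = 1/((1156/25)*(-200)) = 1/(-9248) = -1/9248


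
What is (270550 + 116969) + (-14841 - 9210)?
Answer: 363468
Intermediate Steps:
(270550 + 116969) + (-14841 - 9210) = 387519 - 24051 = 363468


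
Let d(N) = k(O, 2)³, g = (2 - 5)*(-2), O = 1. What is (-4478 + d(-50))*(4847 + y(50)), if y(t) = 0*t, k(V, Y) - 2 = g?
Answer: -19223202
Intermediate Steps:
g = 6 (g = -3*(-2) = 6)
k(V, Y) = 8 (k(V, Y) = 2 + 6 = 8)
y(t) = 0
d(N) = 512 (d(N) = 8³ = 512)
(-4478 + d(-50))*(4847 + y(50)) = (-4478 + 512)*(4847 + 0) = -3966*4847 = -19223202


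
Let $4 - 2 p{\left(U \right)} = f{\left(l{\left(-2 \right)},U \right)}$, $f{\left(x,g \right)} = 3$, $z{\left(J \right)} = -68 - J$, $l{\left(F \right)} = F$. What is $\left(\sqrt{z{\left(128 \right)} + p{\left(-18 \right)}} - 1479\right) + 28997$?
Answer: $27518 + \frac{i \sqrt{782}}{2} \approx 27518.0 + 13.982 i$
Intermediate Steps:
$p{\left(U \right)} = \frac{1}{2}$ ($p{\left(U \right)} = 2 - \frac{3}{2} = \frac{1}{2}$)
$\left(\sqrt{z{\left(128 \right)} + p{\left(-18 \right)}} - 1479\right) + 28997 = \left(\sqrt{\left(-68 - 128\right) + \frac{1}{2}} - 1479\right) + 28997 = \left(\sqrt{-196 + \frac{1}{2}} - 1479\right) + 28997 = \left(\sqrt{- \frac{391}{2}} - 1479\right) + 28997 = \left(\frac{i \sqrt{782}}{2} - 1479\right) + 28997 = \left(-1479 + \frac{i \sqrt{782}}{2}\right) + 28997 = 27518 + \frac{i \sqrt{782}}{2}$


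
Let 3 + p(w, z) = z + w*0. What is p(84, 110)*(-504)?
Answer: -53928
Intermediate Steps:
p(w, z) = -3 + z (p(w, z) = -3 + (z + w*0) = -3 + (z + 0) = -3 + z)
p(84, 110)*(-504) = (-3 + 110)*(-504) = 107*(-504) = -53928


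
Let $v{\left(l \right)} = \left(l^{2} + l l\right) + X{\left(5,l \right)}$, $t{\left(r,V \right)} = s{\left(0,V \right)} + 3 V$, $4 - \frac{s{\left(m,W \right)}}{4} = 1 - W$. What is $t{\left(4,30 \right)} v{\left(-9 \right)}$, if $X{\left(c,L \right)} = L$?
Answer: $33966$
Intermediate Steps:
$s{\left(m,W \right)} = 12 + 4 W$ ($s{\left(m,W \right)} = 16 - 4 \left(1 - W\right) = 16 + \left(-4 + 4 W\right) = 12 + 4 W$)
$t{\left(r,V \right)} = 12 + 7 V$ ($t{\left(r,V \right)} = \left(12 + 4 V\right) + 3 V = 12 + 7 V$)
$v{\left(l \right)} = l + 2 l^{2}$ ($v{\left(l \right)} = \left(l^{2} + l l\right) + l = \left(l^{2} + l^{2}\right) + l = 2 l^{2} + l = l + 2 l^{2}$)
$t{\left(4,30 \right)} v{\left(-9 \right)} = \left(12 + 7 \cdot 30\right) \left(- 9 \left(1 + 2 \left(-9\right)\right)\right) = \left(12 + 210\right) \left(- 9 \left(1 - 18\right)\right) = 222 \left(\left(-9\right) \left(-17\right)\right) = 222 \cdot 153 = 33966$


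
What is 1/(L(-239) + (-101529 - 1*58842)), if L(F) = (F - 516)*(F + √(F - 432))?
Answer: 20074/785452251 + 755*I*√671/785452251 ≈ 2.5557e-5 + 2.4899e-5*I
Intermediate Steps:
L(F) = (-516 + F)*(F + √(-432 + F))
1/(L(-239) + (-101529 - 1*58842)) = 1/(((-239)² - 516*(-239) - 516*√(-432 - 239) - 239*√(-432 - 239)) + (-101529 - 1*58842)) = 1/((57121 + 123324 - 516*I*√671 - 239*I*√671) + (-101529 - 58842)) = 1/((57121 + 123324 - 516*I*√671 - 239*I*√671) - 160371) = 1/((180445 - 755*I*√671) - 160371) = 1/(20074 - 755*I*√671)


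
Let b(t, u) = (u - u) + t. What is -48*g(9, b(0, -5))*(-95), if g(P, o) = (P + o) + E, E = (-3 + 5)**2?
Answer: 59280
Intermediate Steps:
b(t, u) = t (b(t, u) = 0 + t = t)
E = 4 (E = 2**2 = 4)
g(P, o) = 4 + P + o (g(P, o) = (P + o) + 4 = 4 + P + o)
-48*g(9, b(0, -5))*(-95) = -48*(4 + 9 + 0)*(-95) = -48*13*(-95) = -624*(-95) = 59280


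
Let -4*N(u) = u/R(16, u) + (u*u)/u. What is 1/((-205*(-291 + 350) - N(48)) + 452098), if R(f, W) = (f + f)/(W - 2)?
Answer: 4/1760129 ≈ 2.2726e-6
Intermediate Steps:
R(f, W) = 2*f/(-2 + W) (R(f, W) = (2*f)/(-2 + W) = 2*f/(-2 + W))
N(u) = -u/4 - u*(-1/16 + u/32)/4 (N(u) = -(u/((2*16/(-2 + u))) + (u*u)/u)/4 = -(u/((32/(-2 + u))) + u²/u)/4 = -(u*(-1/16 + u/32) + u)/4 = -(u + u*(-1/16 + u/32))/4 = -u/4 - u*(-1/16 + u/32)/4)
1/((-205*(-291 + 350) - N(48)) + 452098) = 1/((-205*(-291 + 350) - 48*(-30 - 1*48)/128) + 452098) = 1/((-205*59 - 48*(-30 - 48)/128) + 452098) = 1/((-12095 - 48*(-78)/128) + 452098) = 1/((-12095 - 1*(-117/4)) + 452098) = 1/((-12095 + 117/4) + 452098) = 1/(-48263/4 + 452098) = 1/(1760129/4) = 4/1760129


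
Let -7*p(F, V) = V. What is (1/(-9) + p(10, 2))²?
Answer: 625/3969 ≈ 0.15747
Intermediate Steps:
p(F, V) = -V/7
(1/(-9) + p(10, 2))² = (1/(-9) - ⅐*2)² = (-⅑ - 2/7)² = (-25/63)² = 625/3969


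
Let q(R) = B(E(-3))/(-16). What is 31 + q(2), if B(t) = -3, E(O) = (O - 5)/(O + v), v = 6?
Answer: 499/16 ≈ 31.188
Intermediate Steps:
E(O) = (-5 + O)/(6 + O) (E(O) = (O - 5)/(O + 6) = (-5 + O)/(6 + O))
q(R) = 3/16 (q(R) = -3/(-16) = -3*(-1/16) = 3/16)
31 + q(2) = 31 + 3/16 = 499/16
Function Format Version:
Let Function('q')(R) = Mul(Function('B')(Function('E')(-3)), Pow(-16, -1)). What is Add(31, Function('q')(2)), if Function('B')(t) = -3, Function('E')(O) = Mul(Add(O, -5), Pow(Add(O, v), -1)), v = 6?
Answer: Rational(499, 16) ≈ 31.188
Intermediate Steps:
Function('E')(O) = Mul(Pow(Add(6, O), -1), Add(-5, O)) (Function('E')(O) = Mul(Add(O, -5), Pow(Add(O, 6), -1)) = Mul(Add(-5, O), Pow(Add(6, O), -1)) = Mul(Pow(Add(6, O), -1), Add(-5, O)))
Function('q')(R) = Rational(3, 16) (Function('q')(R) = Mul(-3, Pow(-16, -1)) = Mul(-3, Rational(-1, 16)) = Rational(3, 16))
Add(31, Function('q')(2)) = Add(31, Rational(3, 16)) = Rational(499, 16)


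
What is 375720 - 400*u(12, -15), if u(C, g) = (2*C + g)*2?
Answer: 368520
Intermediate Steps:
u(C, g) = 2*g + 4*C (u(C, g) = (g + 2*C)*2 = 2*g + 4*C)
375720 - 400*u(12, -15) = 375720 - 400*(2*(-15) + 4*12) = 375720 - 400*(-30 + 48) = 375720 - 400*18 = 375720 - 7200 = 368520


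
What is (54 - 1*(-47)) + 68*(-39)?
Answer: -2551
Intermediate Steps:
(54 - 1*(-47)) + 68*(-39) = (54 + 47) - 2652 = 101 - 2652 = -2551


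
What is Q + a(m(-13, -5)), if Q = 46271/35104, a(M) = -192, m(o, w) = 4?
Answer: -6693697/35104 ≈ -190.68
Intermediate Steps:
Q = 46271/35104 (Q = 46271*(1/35104) = 46271/35104 ≈ 1.3181)
Q + a(m(-13, -5)) = 46271/35104 - 192 = -6693697/35104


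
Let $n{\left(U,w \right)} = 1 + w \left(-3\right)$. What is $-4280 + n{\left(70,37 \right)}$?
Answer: $-4390$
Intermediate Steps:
$n{\left(U,w \right)} = 1 - 3 w$
$-4280 + n{\left(70,37 \right)} = -4280 + \left(1 - 111\right) = -4280 - 110 = -4390$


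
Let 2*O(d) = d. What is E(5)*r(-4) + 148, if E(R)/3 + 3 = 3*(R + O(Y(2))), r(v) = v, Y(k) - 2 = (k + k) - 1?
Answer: -86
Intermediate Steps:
Y(k) = 1 + 2*k (Y(k) = 2 + ((k + k) - 1) = 2 + (2*k - 1) = 2 + (-1 + 2*k) = 1 + 2*k)
O(d) = d/2
E(R) = 27/2 + 9*R (E(R) = -9 + 3*(3*(R + (1 + 2*2)/2)) = -9 + 3*(3*(R + (1 + 4)/2)) = -9 + 3*(3*(R + (1/2)*5)) = -9 + 3*(3*(R + 5/2)) = -9 + 3*(3*(5/2 + R)) = -9 + 3*(15/2 + 3*R) = -9 + (45/2 + 9*R) = 27/2 + 9*R)
E(5)*r(-4) + 148 = (27/2 + 9*5)*(-4) + 148 = (27/2 + 45)*(-4) + 148 = (117/2)*(-4) + 148 = -234 + 148 = -86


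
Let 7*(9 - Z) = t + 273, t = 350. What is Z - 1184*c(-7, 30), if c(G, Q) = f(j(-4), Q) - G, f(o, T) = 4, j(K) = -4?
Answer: -13104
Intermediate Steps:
Z = -80 (Z = 9 - (350 + 273)/7 = 9 - 1/7*623 = 9 - 89 = -80)
c(G, Q) = 4 - G
Z - 1184*c(-7, 30) = -80 - 1184*(4 - 1*(-7)) = -80 - 1184*(4 + 7) = -80 - 1184*11 = -80 - 13024 = -13104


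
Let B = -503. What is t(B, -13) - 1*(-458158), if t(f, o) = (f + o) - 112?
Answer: 457530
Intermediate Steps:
t(f, o) = -112 + f + o
t(B, -13) - 1*(-458158) = (-112 - 503 - 13) - 1*(-458158) = -628 + 458158 = 457530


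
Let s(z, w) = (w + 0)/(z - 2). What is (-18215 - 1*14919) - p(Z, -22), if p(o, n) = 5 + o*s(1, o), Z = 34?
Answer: -31983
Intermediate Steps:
s(z, w) = w/(-2 + z)
p(o, n) = 5 - o**2 (p(o, n) = 5 + o*(o/(-2 + 1)) = 5 + o*(o/(-1)) = 5 + o*(o*(-1)) = 5 + o*(-o) = 5 - o**2)
(-18215 - 1*14919) - p(Z, -22) = (-18215 - 1*14919) - (5 - 1*34**2) = (-18215 - 14919) - (5 - 1*1156) = -33134 - (5 - 1156) = -33134 - 1*(-1151) = -33134 + 1151 = -31983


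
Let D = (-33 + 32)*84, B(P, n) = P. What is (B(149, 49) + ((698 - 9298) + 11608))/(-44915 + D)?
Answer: -3157/44999 ≈ -0.070157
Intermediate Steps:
D = -84 (D = -1*84 = -84)
(B(149, 49) + ((698 - 9298) + 11608))/(-44915 + D) = (149 + ((698 - 9298) + 11608))/(-44915 - 84) = (149 + (-8600 + 11608))/(-44999) = (149 + 3008)*(-1/44999) = 3157*(-1/44999) = -3157/44999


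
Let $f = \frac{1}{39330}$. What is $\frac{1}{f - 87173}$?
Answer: $- \frac{39330}{3428514089} \approx -1.1471 \cdot 10^{-5}$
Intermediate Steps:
$f = \frac{1}{39330} \approx 2.5426 \cdot 10^{-5}$
$\frac{1}{f - 87173} = \frac{1}{\frac{1}{39330} - 87173} = \frac{1}{- \frac{3428514089}{39330}} = - \frac{39330}{3428514089}$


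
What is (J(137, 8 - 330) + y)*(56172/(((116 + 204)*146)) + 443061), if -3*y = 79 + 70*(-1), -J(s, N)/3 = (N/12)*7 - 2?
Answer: 5863237070559/23360 ≈ 2.5099e+8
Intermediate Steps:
J(s, N) = 6 - 7*N/4 (J(s, N) = -3*((N/12)*7 - 2) = -3*(7*N/12 - 2) = -3*(-2 + 7*N/12) = 6 - 7*N/4)
y = -3 (y = -(79 + 70*(-1))/3 = -(79 - 70)/3 = -1/3*9 = -3)
(J(137, 8 - 330) + y)*(56172/(((116 + 204)*146)) + 443061) = ((6 - 7*(8 - 330)/4) - 3)*(56172/(((116 + 204)*146)) + 443061) = ((6 - 7/4*(-322)) - 3)*(56172/((320*146)) + 443061) = ((6 + 1127/2) - 3)*(56172/46720 + 443061) = (1139/2 - 3)*(56172*(1/46720) + 443061) = 1133*(14043/11680 + 443061)/2 = (1133/2)*(5174966523/11680) = 5863237070559/23360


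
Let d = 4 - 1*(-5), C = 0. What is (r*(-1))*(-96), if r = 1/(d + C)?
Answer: 32/3 ≈ 10.667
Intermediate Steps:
d = 9 (d = 4 + 5 = 9)
r = ⅑ (r = 1/(9 + 0) = 1/9 = ⅑ ≈ 0.11111)
(r*(-1))*(-96) = ((⅑)*(-1))*(-96) = -⅑*(-96) = 32/3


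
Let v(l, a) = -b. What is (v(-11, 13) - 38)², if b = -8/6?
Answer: 12100/9 ≈ 1344.4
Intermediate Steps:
b = -4/3 (b = -8*⅙ = -4/3 ≈ -1.3333)
v(l, a) = 4/3 (v(l, a) = -1*(-4/3) = 4/3)
(v(-11, 13) - 38)² = (4/3 - 38)² = (-110/3)² = 12100/9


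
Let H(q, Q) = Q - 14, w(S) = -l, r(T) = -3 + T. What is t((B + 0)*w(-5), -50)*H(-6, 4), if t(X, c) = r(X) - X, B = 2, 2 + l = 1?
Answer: 30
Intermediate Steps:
l = -1 (l = -2 + 1 = -1)
w(S) = 1 (w(S) = -1*(-1) = 1)
H(q, Q) = -14 + Q
t(X, c) = -3 (t(X, c) = (-3 + X) - X = -3)
t((B + 0)*w(-5), -50)*H(-6, 4) = -3*(-14 + 4) = -3*(-10) = 30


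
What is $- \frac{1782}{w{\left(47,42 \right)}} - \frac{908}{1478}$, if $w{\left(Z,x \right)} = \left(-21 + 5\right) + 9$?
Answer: $\frac{1313720}{5173} \approx 253.96$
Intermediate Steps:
$w{\left(Z,x \right)} = -7$ ($w{\left(Z,x \right)} = -16 + 9 = -7$)
$- \frac{1782}{w{\left(47,42 \right)}} - \frac{908}{1478} = - \frac{1782}{-7} - \frac{908}{1478} = \left(-1782\right) \left(- \frac{1}{7}\right) - \frac{454}{739} = \frac{1782}{7} - \frac{454}{739} = \frac{1313720}{5173}$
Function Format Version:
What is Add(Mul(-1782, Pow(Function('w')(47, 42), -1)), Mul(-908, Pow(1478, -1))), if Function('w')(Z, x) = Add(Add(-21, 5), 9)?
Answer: Rational(1313720, 5173) ≈ 253.96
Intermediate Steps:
Function('w')(Z, x) = -7 (Function('w')(Z, x) = Add(-16, 9) = -7)
Add(Mul(-1782, Pow(Function('w')(47, 42), -1)), Mul(-908, Pow(1478, -1))) = Add(Mul(-1782, Pow(-7, -1)), Mul(-908, Pow(1478, -1))) = Add(Mul(-1782, Rational(-1, 7)), Mul(-908, Rational(1, 1478))) = Add(Rational(1782, 7), Rational(-454, 739)) = Rational(1313720, 5173)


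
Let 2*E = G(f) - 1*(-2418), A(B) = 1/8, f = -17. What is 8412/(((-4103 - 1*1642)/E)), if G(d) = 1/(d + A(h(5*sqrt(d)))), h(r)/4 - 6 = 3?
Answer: -457643644/258525 ≈ -1770.2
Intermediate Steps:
h(r) = 36 (h(r) = 24 + 4*3 = 24 + 12 = 36)
A(B) = 1/8
G(d) = 1/(1/8 + d) (G(d) = 1/(d + 1/8) = 1/(1/8 + d))
E = 163211/135 (E = (8/(1 + 8*(-17)) - 1*(-2418))/2 = (8/(1 - 136) + 2418)/2 = (8/(-135) + 2418)/2 = (8*(-1/135) + 2418)/2 = (-8/135 + 2418)/2 = (1/2)*(326422/135) = 163211/135 ≈ 1209.0)
8412/(((-4103 - 1*1642)/E)) = 8412/(((-4103 - 1*1642)/(163211/135))) = 8412/(((-4103 - 1642)*(135/163211))) = 8412/((-5745*135/163211)) = 8412/(-775575/163211) = 8412*(-163211/775575) = -457643644/258525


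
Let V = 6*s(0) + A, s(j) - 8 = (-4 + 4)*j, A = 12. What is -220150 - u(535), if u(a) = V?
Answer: -220210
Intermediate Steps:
s(j) = 8 (s(j) = 8 + (-4 + 4)*j = 8 + 0*j = 8 + 0 = 8)
V = 60 (V = 6*8 + 12 = 48 + 12 = 60)
u(a) = 60
-220150 - u(535) = -220150 - 1*60 = -220150 - 60 = -220210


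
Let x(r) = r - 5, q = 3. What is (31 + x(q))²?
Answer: 841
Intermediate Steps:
x(r) = -5 + r
(31 + x(q))² = (31 + (-5 + 3))² = (31 - 2)² = 29² = 841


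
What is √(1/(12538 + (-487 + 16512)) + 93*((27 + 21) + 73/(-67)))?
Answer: 2*√3994383730999821/1913721 ≈ 66.051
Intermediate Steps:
√(1/(12538 + (-487 + 16512)) + 93*((27 + 21) + 73/(-67))) = √(1/(12538 + 16025) + 93*(48 + 73*(-1/67))) = √(1/28563 + 93*(48 - 73/67)) = √(1/28563 + 93*(3143/67)) = √(1/28563 + 292299/67) = √(8348936404/1913721) = 2*√3994383730999821/1913721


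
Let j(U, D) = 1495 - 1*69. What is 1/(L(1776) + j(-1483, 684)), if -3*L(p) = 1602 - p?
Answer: 1/1484 ≈ 0.00067385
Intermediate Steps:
j(U, D) = 1426 (j(U, D) = 1495 - 69 = 1426)
L(p) = -534 + p/3 (L(p) = -(1602 - p)/3 = -534 + p/3)
1/(L(1776) + j(-1483, 684)) = 1/((-534 + (⅓)*1776) + 1426) = 1/((-534 + 592) + 1426) = 1/(58 + 1426) = 1/1484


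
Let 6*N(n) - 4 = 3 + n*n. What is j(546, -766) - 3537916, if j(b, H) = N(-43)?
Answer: -10612820/3 ≈ -3.5376e+6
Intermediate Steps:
N(n) = 7/6 + n²/6 (N(n) = ⅔ + (3 + n*n)/6 = ⅔ + (3 + n²)/6 = ⅔ + (½ + n²/6) = 7/6 + n²/6)
j(b, H) = 928/3 (j(b, H) = 7/6 + (⅙)*(-43)² = 7/6 + (⅙)*1849 = 7/6 + 1849/6 = 928/3)
j(546, -766) - 3537916 = 928/3 - 3537916 = -10612820/3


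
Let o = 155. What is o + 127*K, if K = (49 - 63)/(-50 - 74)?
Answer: 10499/62 ≈ 169.34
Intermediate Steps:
K = 7/62 (K = -14/(-124) = -14*(-1/124) = 7/62 ≈ 0.11290)
o + 127*K = 155 + 127*(7/62) = 155 + 889/62 = 10499/62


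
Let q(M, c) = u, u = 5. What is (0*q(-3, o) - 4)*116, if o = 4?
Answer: -464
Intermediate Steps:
q(M, c) = 5
(0*q(-3, o) - 4)*116 = (0*5 - 4)*116 = (0 - 4)*116 = -4*116 = -464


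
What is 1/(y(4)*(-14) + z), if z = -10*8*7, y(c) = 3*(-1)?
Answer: -1/518 ≈ -0.0019305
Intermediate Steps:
y(c) = -3
z = -560 (z = -80*7 = -560)
1/(y(4)*(-14) + z) = 1/(-3*(-14) - 560) = 1/(42 - 560) = 1/(-518) = -1/518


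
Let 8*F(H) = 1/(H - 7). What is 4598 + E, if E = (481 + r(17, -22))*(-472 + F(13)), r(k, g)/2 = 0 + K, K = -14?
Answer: -3347337/16 ≈ -2.0921e+5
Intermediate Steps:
r(k, g) = -28 (r(k, g) = 2*(0 - 14) = 2*(-14) = -28)
F(H) = 1/(8*(-7 + H)) (F(H) = 1/(8*(H - 7)) = 1/(8*(-7 + H)))
E = -3420905/16 (E = (481 - 28)*(-472 + 1/(8*(-7 + 13))) = 453*(-472 + (⅛)/6) = 453*(-472 + (⅛)*(⅙)) = 453*(-472 + 1/48) = 453*(-22655/48) = -3420905/16 ≈ -2.1381e+5)
4598 + E = 4598 - 3420905/16 = -3347337/16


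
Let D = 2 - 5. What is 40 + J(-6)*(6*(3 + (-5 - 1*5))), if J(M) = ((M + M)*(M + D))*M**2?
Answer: -163256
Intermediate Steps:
D = -3
J(M) = 2*M**3*(-3 + M) (J(M) = ((M + M)*(M - 3))*M**2 = ((2*M)*(-3 + M))*M**2 = (2*M*(-3 + M))*M**2 = 2*M**3*(-3 + M))
40 + J(-6)*(6*(3 + (-5 - 1*5))) = 40 + (2*(-6)**3*(-3 - 6))*(6*(3 + (-5 - 1*5))) = 40 + (2*(-216)*(-9))*(6*(3 + (-5 - 5))) = 40 + 3888*(6*(3 - 10)) = 40 + 3888*(6*(-7)) = 40 + 3888*(-42) = 40 - 163296 = -163256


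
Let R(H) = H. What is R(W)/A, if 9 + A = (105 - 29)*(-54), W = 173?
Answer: -173/4113 ≈ -0.042062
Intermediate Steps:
A = -4113 (A = -9 + (105 - 29)*(-54) = -9 + 76*(-54) = -9 - 4104 = -4113)
R(W)/A = 173/(-4113) = 173*(-1/4113) = -173/4113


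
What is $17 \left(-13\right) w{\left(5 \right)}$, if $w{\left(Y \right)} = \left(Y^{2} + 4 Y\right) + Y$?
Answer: $-11050$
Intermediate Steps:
$w{\left(Y \right)} = Y^{2} + 5 Y$
$17 \left(-13\right) w{\left(5 \right)} = 17 \left(-13\right) 5 \left(5 + 5\right) = - 221 \cdot 5 \cdot 10 = \left(-221\right) 50 = -11050$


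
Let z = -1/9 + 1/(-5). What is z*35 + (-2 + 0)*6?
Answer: -206/9 ≈ -22.889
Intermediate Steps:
z = -14/45 (z = -1*1/9 + 1*(-1/5) = -1/9 - 1/5 = -14/45 ≈ -0.31111)
z*35 + (-2 + 0)*6 = -14/45*35 + (-2 + 0)*6 = -98/9 - 2*6 = -98/9 - 12 = -206/9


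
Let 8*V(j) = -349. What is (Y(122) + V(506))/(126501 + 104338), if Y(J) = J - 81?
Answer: -3/263816 ≈ -1.1372e-5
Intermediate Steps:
V(j) = -349/8 (V(j) = (⅛)*(-349) = -349/8)
Y(J) = -81 + J
(Y(122) + V(506))/(126501 + 104338) = ((-81 + 122) - 349/8)/(126501 + 104338) = (41 - 349/8)/230839 = -21/8*1/230839 = -3/263816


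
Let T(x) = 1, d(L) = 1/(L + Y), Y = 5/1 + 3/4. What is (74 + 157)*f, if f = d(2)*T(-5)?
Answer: 924/31 ≈ 29.806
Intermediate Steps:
Y = 23/4 (Y = 5*1 + 3*(¼) = 5 + ¾ = 23/4 ≈ 5.7500)
d(L) = 1/(23/4 + L) (d(L) = 1/(L + 23/4) = 1/(23/4 + L))
f = 4/31 (f = (4/(23 + 4*2))*1 = (4/(23 + 8))*1 = (4/31)*1 = 4/31 ≈ 0.12903)
(74 + 157)*f = (74 + 157)*(4/31) = 231*(4/31) = 924/31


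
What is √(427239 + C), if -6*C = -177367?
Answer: √16444806/6 ≈ 675.87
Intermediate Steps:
C = 177367/6 (C = -⅙*(-177367) = 177367/6 ≈ 29561.)
√(427239 + C) = √(427239 + 177367/6) = √(2740801/6) = √16444806/6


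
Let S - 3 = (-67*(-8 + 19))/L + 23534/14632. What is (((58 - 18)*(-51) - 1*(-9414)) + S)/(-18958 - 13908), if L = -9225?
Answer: -497988410167/2218129626600 ≈ -0.22451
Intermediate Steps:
S = 316412767/67490100 (S = 3 + (-67*(-8 + 19)/(-9225) + 23534/14632) = 3 + (-67*11*(-1/9225) + 23534*(1/14632)) = 3 + (-737*(-1/9225) + 11767/7316) = 3 + (737/9225 + 11767/7316) = 3 + 113942467/67490100 = 316412767/67490100 ≈ 4.6883)
(((58 - 18)*(-51) - 1*(-9414)) + S)/(-18958 - 13908) = (((58 - 18)*(-51) - 1*(-9414)) + 316412767/67490100)/(-18958 - 13908) = ((40*(-51) + 9414) + 316412767/67490100)/(-32866) = ((-2040 + 9414) + 316412767/67490100)*(-1/32866) = (7374 + 316412767/67490100)*(-1/32866) = (497988410167/67490100)*(-1/32866) = -497988410167/2218129626600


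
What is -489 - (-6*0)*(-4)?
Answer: -489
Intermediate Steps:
-489 - (-6*0)*(-4) = -489 - 0*(-4) = -489 - 1*0 = -489 + 0 = -489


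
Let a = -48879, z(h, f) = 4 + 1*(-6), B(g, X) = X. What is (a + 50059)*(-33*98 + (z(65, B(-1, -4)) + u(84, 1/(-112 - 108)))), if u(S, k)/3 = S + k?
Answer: -38732497/11 ≈ -3.5211e+6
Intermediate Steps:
z(h, f) = -2 (z(h, f) = 4 - 6 = -2)
u(S, k) = 3*S + 3*k (u(S, k) = 3*(S + k) = 3*S + 3*k)
(a + 50059)*(-33*98 + (z(65, B(-1, -4)) + u(84, 1/(-112 - 108)))) = (-48879 + 50059)*(-33*98 + (-2 + (3*84 + 3/(-112 - 108)))) = 1180*(-3234 + (-2 + (252 + 3/(-220)))) = 1180*(-3234 + (-2 + (252 + 3*(-1/220)))) = 1180*(-3234 + (-2 + (252 - 3/220))) = 1180*(-3234 + (-2 + 55437/220)) = 1180*(-3234 + 54997/220) = 1180*(-656483/220) = -38732497/11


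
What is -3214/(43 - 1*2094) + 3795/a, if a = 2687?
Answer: 16419563/5511037 ≈ 2.9794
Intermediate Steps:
-3214/(43 - 1*2094) + 3795/a = -3214/(43 - 1*2094) + 3795/2687 = -3214/(43 - 2094) + 3795*(1/2687) = -3214/(-2051) + 3795/2687 = -3214*(-1/2051) + 3795/2687 = 3214/2051 + 3795/2687 = 16419563/5511037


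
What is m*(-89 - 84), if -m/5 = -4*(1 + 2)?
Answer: -10380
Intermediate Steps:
m = 60 (m = -(-20)*(1 + 2) = -(-20)*3 = -5*(-12) = 60)
m*(-89 - 84) = 60*(-89 - 84) = 60*(-173) = -10380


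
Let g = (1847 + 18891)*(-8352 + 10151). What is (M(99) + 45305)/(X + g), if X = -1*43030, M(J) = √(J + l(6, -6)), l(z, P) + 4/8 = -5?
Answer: 45305/37264632 + √374/74529264 ≈ 0.0012160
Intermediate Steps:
l(z, P) = -11/2 (l(z, P) = -½ - 5 = -11/2)
g = 37307662 (g = 20738*1799 = 37307662)
M(J) = √(-11/2 + J) (M(J) = √(J - 11/2) = √(-11/2 + J))
X = -43030
(M(99) + 45305)/(X + g) = (√(-22 + 4*99)/2 + 45305)/(-43030 + 37307662) = (√(-22 + 396)/2 + 45305)/37264632 = (√374/2 + 45305)*(1/37264632) = (45305 + √374/2)*(1/37264632) = 45305/37264632 + √374/74529264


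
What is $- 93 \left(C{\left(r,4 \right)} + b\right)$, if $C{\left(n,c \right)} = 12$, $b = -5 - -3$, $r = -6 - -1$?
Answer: $-930$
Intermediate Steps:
$r = -5$ ($r = -6 + 1 = -5$)
$b = -2$ ($b = -5 + 3 = -2$)
$- 93 \left(C{\left(r,4 \right)} + b\right) = - 93 \left(12 - 2\right) = \left(-93\right) 10 = -930$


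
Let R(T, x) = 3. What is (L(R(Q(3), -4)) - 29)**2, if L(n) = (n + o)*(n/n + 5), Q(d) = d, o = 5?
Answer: 361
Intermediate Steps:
L(n) = 30 + 6*n (L(n) = (n + 5)*(n/n + 5) = (5 + n)*(1 + 5) = (5 + n)*6 = 30 + 6*n)
(L(R(Q(3), -4)) - 29)**2 = ((30 + 6*3) - 29)**2 = ((30 + 18) - 29)**2 = (48 - 29)**2 = 19**2 = 361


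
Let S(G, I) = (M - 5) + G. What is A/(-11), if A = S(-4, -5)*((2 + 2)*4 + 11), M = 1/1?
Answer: 216/11 ≈ 19.636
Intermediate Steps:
M = 1
S(G, I) = -4 + G (S(G, I) = (1 - 5) + G = -4 + G)
A = -216 (A = (-4 - 4)*((2 + 2)*4 + 11) = -8*(4*4 + 11) = -8*(16 + 11) = -8*27 = -216)
A/(-11) = -216/(-11) = -216*(-1/11) = 216/11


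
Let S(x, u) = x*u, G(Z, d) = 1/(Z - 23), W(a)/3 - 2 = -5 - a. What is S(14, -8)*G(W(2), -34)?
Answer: 56/19 ≈ 2.9474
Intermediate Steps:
W(a) = -9 - 3*a (W(a) = 6 + 3*(-5 - a) = 6 + (-15 - 3*a) = -9 - 3*a)
G(Z, d) = 1/(-23 + Z)
S(x, u) = u*x
S(14, -8)*G(W(2), -34) = (-8*14)/(-23 + (-9 - 3*2)) = -112/(-23 + (-9 - 6)) = -112/(-23 - 15) = -112/(-38) = -112*(-1/38) = 56/19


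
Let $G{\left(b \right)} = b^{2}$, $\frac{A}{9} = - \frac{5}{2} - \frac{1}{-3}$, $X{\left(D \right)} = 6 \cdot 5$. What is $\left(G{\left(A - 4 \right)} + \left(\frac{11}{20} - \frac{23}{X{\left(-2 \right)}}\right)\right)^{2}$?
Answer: $\frac{274266721}{900} \approx 3.0474 \cdot 10^{5}$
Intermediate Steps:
$X{\left(D \right)} = 30$
$A = - \frac{39}{2}$ ($A = 9 \left(- \frac{5}{2} - \frac{1}{-3}\right) = 9 \left(\left(-5\right) \frac{1}{2} - - \frac{1}{3}\right) = 9 \left(- \frac{5}{2} + \frac{1}{3}\right) = 9 \left(- \frac{13}{6}\right) = - \frac{39}{2} \approx -19.5$)
$\left(G{\left(A - 4 \right)} + \left(\frac{11}{20} - \frac{23}{X{\left(-2 \right)}}\right)\right)^{2} = \left(\left(- \frac{39}{2} - 4\right)^{2} + \left(\frac{11}{20} - \frac{23}{30}\right)\right)^{2} = \left(\left(- \frac{47}{2}\right)^{2} + \left(11 \cdot \frac{1}{20} - \frac{23}{30}\right)\right)^{2} = \left(\frac{2209}{4} + \left(\frac{11}{20} - \frac{23}{30}\right)\right)^{2} = \left(\frac{2209}{4} - \frac{13}{60}\right)^{2} = \left(\frac{16561}{30}\right)^{2} = \frac{274266721}{900}$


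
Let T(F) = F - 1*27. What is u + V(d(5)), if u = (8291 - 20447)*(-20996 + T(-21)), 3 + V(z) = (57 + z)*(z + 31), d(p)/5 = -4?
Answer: 255811268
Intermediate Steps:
T(F) = -27 + F (T(F) = F - 27 = -27 + F)
d(p) = -20 (d(p) = 5*(-4) = -20)
V(z) = -3 + (31 + z)*(57 + z) (V(z) = -3 + (57 + z)*(z + 31) = -3 + (57 + z)*(31 + z) = -3 + (31 + z)*(57 + z))
u = 255810864 (u = (8291 - 20447)*(-20996 + (-27 - 21)) = -12156*(-20996 - 48) = -12156*(-21044) = 255810864)
u + V(d(5)) = 255810864 + (1764 + (-20)² + 88*(-20)) = 255810864 + (1764 + 400 - 1760) = 255810864 + 404 = 255811268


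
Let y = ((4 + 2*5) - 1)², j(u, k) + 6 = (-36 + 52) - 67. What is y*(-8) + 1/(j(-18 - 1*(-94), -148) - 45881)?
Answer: -62108177/45938 ≈ -1352.0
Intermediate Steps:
j(u, k) = -57 (j(u, k) = -6 + ((-36 + 52) - 67) = -6 + (16 - 67) = -6 - 51 = -57)
y = 169 (y = ((4 + 10) - 1)² = (14 - 1)² = 13² = 169)
y*(-8) + 1/(j(-18 - 1*(-94), -148) - 45881) = 169*(-8) + 1/(-57 - 45881) = -1352 + 1/(-45938) = -1352 - 1/45938 = -62108177/45938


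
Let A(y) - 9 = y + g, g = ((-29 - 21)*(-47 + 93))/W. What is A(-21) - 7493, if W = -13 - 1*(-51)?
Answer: -143745/19 ≈ -7565.5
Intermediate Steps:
W = 38 (W = -13 + 51 = 38)
g = -1150/19 (g = ((-29 - 21)*(-47 + 93))/38 = -50*46*(1/38) = -2300*1/38 = -1150/19 ≈ -60.526)
A(y) = -979/19 + y (A(y) = 9 + (y - 1150/19) = 9 + (-1150/19 + y) = -979/19 + y)
A(-21) - 7493 = (-979/19 - 21) - 7493 = -1378/19 - 7493 = -143745/19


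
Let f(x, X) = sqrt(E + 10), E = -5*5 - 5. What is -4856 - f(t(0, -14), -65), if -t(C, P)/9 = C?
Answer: -4856 - 2*I*sqrt(5) ≈ -4856.0 - 4.4721*I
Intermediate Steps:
t(C, P) = -9*C
E = -30 (E = -25 - 5 = -30)
f(x, X) = 2*I*sqrt(5) (f(x, X) = sqrt(-30 + 10) = sqrt(-20) = 2*I*sqrt(5))
-4856 - f(t(0, -14), -65) = -4856 - 2*I*sqrt(5)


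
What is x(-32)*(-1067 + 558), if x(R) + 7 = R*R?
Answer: -517653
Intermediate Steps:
x(R) = -7 + R**2 (x(R) = -7 + R*R = -7 + R**2)
x(-32)*(-1067 + 558) = (-7 + (-32)**2)*(-1067 + 558) = (-7 + 1024)*(-509) = 1017*(-509) = -517653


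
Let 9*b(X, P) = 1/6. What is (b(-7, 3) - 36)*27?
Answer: -1943/2 ≈ -971.50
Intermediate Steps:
b(X, P) = 1/54 (b(X, P) = (1/9)/6 = (1/9)*(1/6) = 1/54)
(b(-7, 3) - 36)*27 = (1/54 - 36)*27 = -1943/54*27 = -1943/2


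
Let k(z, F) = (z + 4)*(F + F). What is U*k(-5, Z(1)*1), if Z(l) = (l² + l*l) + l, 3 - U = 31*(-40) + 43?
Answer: -7200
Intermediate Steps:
U = 1200 (U = 3 - (31*(-40) + 43) = 3 - (-1240 + 43) = 3 - 1*(-1197) = 3 + 1197 = 1200)
Z(l) = l + 2*l² (Z(l) = (l² + l²) + l = 2*l² + l = l + 2*l²)
k(z, F) = 2*F*(4 + z) (k(z, F) = (4 + z)*(2*F) = 2*F*(4 + z))
U*k(-5, Z(1)*1) = 1200*(2*((1*(1 + 2*1))*1)*(4 - 5)) = 1200*(2*((1*(1 + 2))*1)*(-1)) = 1200*(2*((1*3)*1)*(-1)) = 1200*(2*(3*1)*(-1)) = 1200*(2*3*(-1)) = 1200*(-6) = -7200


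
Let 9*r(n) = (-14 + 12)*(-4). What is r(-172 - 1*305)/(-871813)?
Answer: -8/7846317 ≈ -1.0196e-6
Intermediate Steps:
r(n) = 8/9 (r(n) = ((-14 + 12)*(-4))/9 = (-2*(-4))/9 = (⅑)*8 = 8/9)
r(-172 - 1*305)/(-871813) = (8/9)/(-871813) = (8/9)*(-1/871813) = -8/7846317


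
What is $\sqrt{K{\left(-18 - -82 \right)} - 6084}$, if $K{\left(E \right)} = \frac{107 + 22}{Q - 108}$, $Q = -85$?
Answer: $\frac{i \sqrt{226647813}}{193} \approx 78.004 i$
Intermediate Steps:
$K{\left(E \right)} = - \frac{129}{193}$ ($K{\left(E \right)} = \frac{107 + 22}{-85 - 108} = \frac{129}{-193} = 129 \left(- \frac{1}{193}\right) = - \frac{129}{193}$)
$\sqrt{K{\left(-18 - -82 \right)} - 6084} = \sqrt{- \frac{129}{193} - 6084} = \sqrt{- \frac{1174341}{193}} = \frac{i \sqrt{226647813}}{193}$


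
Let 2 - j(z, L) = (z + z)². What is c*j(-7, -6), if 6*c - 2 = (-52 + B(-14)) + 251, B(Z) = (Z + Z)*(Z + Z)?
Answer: -95545/3 ≈ -31848.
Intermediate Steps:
B(Z) = 4*Z² (B(Z) = (2*Z)*(2*Z) = 4*Z²)
j(z, L) = 2 - 4*z² (j(z, L) = 2 - (z + z)² = 2 - (2*z)² = 2 - 4*z²)
c = 985/6 (c = ⅓ + ((-52 + 4*(-14)²) + 251)/6 = ⅓ + ((-52 + 4*196) + 251)/6 = ⅓ + ((-52 + 784) + 251)/6 = ⅓ + (732 + 251)/6 = ⅓ + (⅙)*983 = ⅓ + 983/6 = 985/6 ≈ 164.17)
c*j(-7, -6) = 985*(2 - 4*(-7)²)/6 = 985*(2 - 4*49)/6 = 985*(2 - 196)/6 = (985/6)*(-194) = -95545/3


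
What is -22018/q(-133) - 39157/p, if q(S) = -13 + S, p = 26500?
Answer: 288880039/1934500 ≈ 149.33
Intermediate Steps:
-22018/q(-133) - 39157/p = -22018/(-13 - 133) - 39157/26500 = -22018/(-146) - 39157*1/26500 = -22018*(-1/146) - 39157/26500 = 11009/73 - 39157/26500 = 288880039/1934500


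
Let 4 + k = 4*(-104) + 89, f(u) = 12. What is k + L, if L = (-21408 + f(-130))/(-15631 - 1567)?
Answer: -2835571/8599 ≈ -329.76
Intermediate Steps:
k = -331 (k = -4 + (4*(-104) + 89) = -4 + (-416 + 89) = -4 - 327 = -331)
L = 10698/8599 (L = (-21408 + 12)/(-15631 - 1567) = -21396/(-17198) = -21396*(-1/17198) = 10698/8599 ≈ 1.2441)
k + L = -331 + 10698/8599 = -2835571/8599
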